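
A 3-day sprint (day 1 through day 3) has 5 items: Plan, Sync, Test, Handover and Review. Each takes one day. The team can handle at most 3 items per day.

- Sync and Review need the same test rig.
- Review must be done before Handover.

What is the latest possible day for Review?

day 2

Downstream work caps Review at day 2.
Review at day 2 is achievable: Review in day 2, Handover in day 3, Sync in day 1, Plan in day 1, Test in day 1.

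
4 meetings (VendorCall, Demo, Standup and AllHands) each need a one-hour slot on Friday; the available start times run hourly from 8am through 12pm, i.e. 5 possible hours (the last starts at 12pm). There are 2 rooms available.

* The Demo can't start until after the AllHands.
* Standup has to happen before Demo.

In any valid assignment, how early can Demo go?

Precedence pushes Demo to at least 9am.
Demo at 9am is achievable: VendorCall=9am, AllHands=8am, Demo=9am, Standup=8am.

9am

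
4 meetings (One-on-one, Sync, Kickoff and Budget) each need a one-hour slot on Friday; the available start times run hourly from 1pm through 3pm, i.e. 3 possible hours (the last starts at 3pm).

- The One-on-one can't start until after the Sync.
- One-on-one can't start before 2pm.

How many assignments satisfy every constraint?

27

Splitting on One-on-one: it can be 2pm (9), 3pm (18). Listing each branch's schedules as (Sync, Kickoff, Budget):
One-on-one=2pm: (1pm,1pm,1pm) (1pm,1pm,2pm) (1pm,1pm,3pm) (1pm,2pm,1pm) (1pm,2pm,2pm) (1pm,2pm,3pm) (1pm,3pm,1pm) (1pm,3pm,2pm) (1pm,3pm,3pm) — 9.
One-on-one=3pm: (1pm,1pm,1pm) (1pm,1pm,2pm) (1pm,1pm,3pm) (1pm,2pm,1pm) (1pm,2pm,2pm) (1pm,2pm,3pm) (1pm,3pm,1pm) (1pm,3pm,2pm) (1pm,3pm,3pm) (2pm,1pm,1pm) (2pm,1pm,2pm) (2pm,1pm,3pm) (2pm,2pm,1pm) (2pm,2pm,2pm) (2pm,2pm,3pm) (2pm,3pm,1pm) (2pm,3pm,2pm) (2pm,3pm,3pm) — 18.
Summing: 9 + 18 = 27.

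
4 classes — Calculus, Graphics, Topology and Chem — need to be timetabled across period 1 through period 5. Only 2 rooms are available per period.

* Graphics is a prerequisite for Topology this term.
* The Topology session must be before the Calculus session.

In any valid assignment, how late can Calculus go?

Precedence pushes Calculus to at least period 3.
Calculus at period 5 is achievable: Topology -> period 2; Graphics -> period 1; Calculus -> period 5; Chem -> period 1.

period 5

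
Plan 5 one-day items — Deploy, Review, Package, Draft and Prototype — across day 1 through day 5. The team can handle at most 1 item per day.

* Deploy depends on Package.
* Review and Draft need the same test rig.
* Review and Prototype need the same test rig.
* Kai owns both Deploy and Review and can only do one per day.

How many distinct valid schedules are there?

Splitting on Deploy: it can be day 2 (6), day 3 (12), day 4 (18), day 5 (24). Listing each branch's schedules as (Review, Package, Draft, Prototype) by day number:
Deploy=day 2: (3,1,4,5) (3,1,5,4) (4,1,3,5) (4,1,5,3) (5,1,3,4) (5,1,4,3) — 6.
Deploy=day 3: (1,2,4,5) (1,2,5,4) (2,1,4,5) (2,1,5,4) (4,1,2,5) (4,1,5,2) (4,2,1,5) (4,2,5,1) (5,1,2,4) (5,1,4,2) (5,2,1,4) (5,2,4,1) — 12.
Deploy=day 4: (1,2,3,5) (1,2,5,3) (1,3,2,5) (1,3,5,2) (2,1,3,5) (2,1,5,3) (2,3,1,5) (2,3,5,1) (3,1,2,5) (3,1,5,2) (3,2,1,5) (3,2,5,1) (5,1,2,3) (5,1,3,2) (5,2,1,3) (5,2,3,1) (5,3,1,2) (5,3,2,1) — 18.
Deploy=day 5: (1,2,3,4) (1,2,4,3) (1,3,2,4) (1,3,4,2) (1,4,2,3) (1,4,3,2) (2,1,3,4) (2,1,4,3) (2,3,1,4) (2,3,4,1) (2,4,1,3) (2,4,3,1) (3,1,2,4) (3,1,4,2) (3,2,1,4) (3,2,4,1) (3,4,1,2) (3,4,2,1) (4,1,2,3) (4,1,3,2) (4,2,1,3) (4,2,3,1) (4,3,1,2) (4,3,2,1) — 24.
Summing: 6 + 12 + 18 + 24 = 60.

60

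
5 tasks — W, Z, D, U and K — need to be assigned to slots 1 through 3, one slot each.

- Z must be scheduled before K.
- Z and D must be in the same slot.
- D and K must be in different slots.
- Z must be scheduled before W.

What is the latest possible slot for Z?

2

Downstream work caps Z at 2.
Z at 2 is achievable: W in 3; D in 2; K in 3; U in 1; Z in 2.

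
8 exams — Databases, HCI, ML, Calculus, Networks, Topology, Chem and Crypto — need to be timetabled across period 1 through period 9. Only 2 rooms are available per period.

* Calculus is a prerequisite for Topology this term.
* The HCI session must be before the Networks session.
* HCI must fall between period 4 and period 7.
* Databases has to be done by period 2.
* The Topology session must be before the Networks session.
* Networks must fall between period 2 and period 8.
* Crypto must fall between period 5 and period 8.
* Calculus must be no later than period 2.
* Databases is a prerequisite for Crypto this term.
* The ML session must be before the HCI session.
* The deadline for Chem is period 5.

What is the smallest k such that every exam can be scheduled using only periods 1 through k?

5

The precedence chain requires at least 3 distinct periods.
With at most 2 per period and 8 exams, at least 4 periods are needed.
Crypto can't be placed before period 5, so the schedule must run through at least period 5.
5 works (last occupied period: period 5): for example Databases=period 1, ML=period 2, Crypto=period 5, Topology=period 2, Networks=period 5, Chem=period 3, HCI=period 4, Calculus=period 1.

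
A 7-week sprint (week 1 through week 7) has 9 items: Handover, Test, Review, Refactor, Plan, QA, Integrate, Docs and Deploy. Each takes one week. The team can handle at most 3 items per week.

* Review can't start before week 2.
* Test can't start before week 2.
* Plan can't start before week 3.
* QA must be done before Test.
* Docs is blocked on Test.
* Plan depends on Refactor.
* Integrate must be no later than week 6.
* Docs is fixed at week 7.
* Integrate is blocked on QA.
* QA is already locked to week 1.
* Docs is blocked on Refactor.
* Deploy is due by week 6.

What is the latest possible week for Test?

week 6

Test is available from week 2; downstream work caps Test at week 6.
Test at week 6 is achievable: Deploy=week 1, Review=week 2, QA=week 1, Refactor=week 1, Handover=week 2, Docs=week 7, Test=week 6, Plan=week 3, Integrate=week 2.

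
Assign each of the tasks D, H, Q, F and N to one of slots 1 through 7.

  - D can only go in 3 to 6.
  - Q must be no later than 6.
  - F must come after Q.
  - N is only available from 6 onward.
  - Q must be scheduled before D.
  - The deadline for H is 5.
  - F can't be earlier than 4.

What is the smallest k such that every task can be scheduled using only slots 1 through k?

The precedence chain requires at least 2 distinct slots.
N can't be placed before 6, so the schedule must run through at least slot 6.
6 works (last occupied slot: 6): for example H -> 1, D -> 3, F -> 4, N -> 6, Q -> 1.

6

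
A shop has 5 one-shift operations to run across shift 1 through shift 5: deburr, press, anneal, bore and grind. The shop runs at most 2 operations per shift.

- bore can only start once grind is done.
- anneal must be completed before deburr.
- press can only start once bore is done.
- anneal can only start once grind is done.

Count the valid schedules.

Splitting on deburr: it can be shift 3 (6), shift 4 (15), shift 5 (25). Listing each branch's schedules as (press, anneal, bore, grind) by shift number:
deburr=shift 3: (3,2,2,1) (4,2,2,1) (4,2,3,1) (5,2,2,1) (5,2,3,1) (5,2,4,1) — 6.
deburr=shift 4: (3,2,2,1) (3,3,2,1) (4,2,2,1) (4,2,3,1) (4,3,2,1) (4,3,3,1) (4,3,3,2) (5,2,2,1) (5,2,3,1) (5,2,4,1) (5,3,2,1) (5,3,3,1) (5,3,3,2) (5,3,4,1) (5,3,4,2) — 15.
deburr=shift 5: (3,2,2,1) (3,3,2,1) (3,4,2,1) (4,2,2,1) (4,2,3,1) (4,3,2,1) (4,3,3,1) (4,3,3,2) (4,4,2,1) (4,4,3,1) (4,4,3,2) (5,2,2,1) (5,2,3,1) (5,2,4,1) (5,3,2,1) (5,3,3,1) (5,3,3,2) (5,3,4,1) (5,3,4,2) (5,4,2,1) (5,4,3,1) (5,4,3,2) (5,4,4,1) (5,4,4,2) (5,4,4,3) — 25.
Summing: 6 + 15 + 25 = 46.

46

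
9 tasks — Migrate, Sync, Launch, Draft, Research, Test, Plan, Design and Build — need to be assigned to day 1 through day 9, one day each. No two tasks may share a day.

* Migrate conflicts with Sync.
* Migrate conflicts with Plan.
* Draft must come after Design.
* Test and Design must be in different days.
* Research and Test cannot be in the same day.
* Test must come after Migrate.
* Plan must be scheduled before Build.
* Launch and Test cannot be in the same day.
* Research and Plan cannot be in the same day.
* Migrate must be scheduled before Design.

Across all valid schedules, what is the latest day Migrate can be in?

day 6

Downstream work caps Migrate at day 7.
Migrate at day 6 is achievable: Launch -> day 4, Migrate -> day 6, Test -> day 9, Plan -> day 1, Research -> day 5, Sync -> day 3, Design -> day 7, Build -> day 2, Draft -> day 8.
Nothing later works — the conflict and capacity constraints rule out every day after day 6.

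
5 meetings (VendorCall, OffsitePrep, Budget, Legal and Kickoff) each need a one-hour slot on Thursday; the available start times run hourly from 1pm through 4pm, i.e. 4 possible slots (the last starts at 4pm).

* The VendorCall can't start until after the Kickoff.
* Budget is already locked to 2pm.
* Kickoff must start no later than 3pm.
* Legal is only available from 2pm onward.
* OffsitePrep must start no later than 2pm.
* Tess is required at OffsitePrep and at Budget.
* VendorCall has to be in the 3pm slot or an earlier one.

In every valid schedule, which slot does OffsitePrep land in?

OffsitePrep's window is 1pm–2pm.
Budget is fixed at 2pm, and OffsitePrep can't share a slot with Budget.
So OffsitePrep must be 1pm.

1pm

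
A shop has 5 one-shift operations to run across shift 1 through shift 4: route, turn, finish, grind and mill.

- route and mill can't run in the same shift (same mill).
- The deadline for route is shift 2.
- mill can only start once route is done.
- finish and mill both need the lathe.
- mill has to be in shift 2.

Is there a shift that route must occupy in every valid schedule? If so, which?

shift 1

route's window is shift 1–shift 2.
mill is fixed at shift 2, and route can't share a shift with mill.
So route must be shift 1.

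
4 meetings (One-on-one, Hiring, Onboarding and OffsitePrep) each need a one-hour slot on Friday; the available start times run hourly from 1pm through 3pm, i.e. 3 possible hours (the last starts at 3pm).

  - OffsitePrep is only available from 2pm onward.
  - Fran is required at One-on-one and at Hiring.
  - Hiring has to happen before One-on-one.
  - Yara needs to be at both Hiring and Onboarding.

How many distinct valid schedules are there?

Splitting on One-on-one: it can be 2pm (4), 3pm (8). Listing each branch's schedules as (Hiring, Onboarding, OffsitePrep):
One-on-one=2pm: (1pm,2pm,2pm) (1pm,2pm,3pm) (1pm,3pm,2pm) (1pm,3pm,3pm) — 4.
One-on-one=3pm: (1pm,2pm,2pm) (1pm,2pm,3pm) (1pm,3pm,2pm) (1pm,3pm,3pm) (2pm,1pm,2pm) (2pm,1pm,3pm) (2pm,3pm,2pm) (2pm,3pm,3pm) — 8.
Summing: 4 + 8 = 12.

12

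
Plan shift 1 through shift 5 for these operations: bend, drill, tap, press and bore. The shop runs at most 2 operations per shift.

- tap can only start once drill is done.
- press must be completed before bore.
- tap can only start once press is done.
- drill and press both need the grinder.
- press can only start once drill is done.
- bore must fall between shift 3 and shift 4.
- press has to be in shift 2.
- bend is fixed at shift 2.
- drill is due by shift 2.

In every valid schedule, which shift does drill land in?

drill's window is shift 1–shift 2.
press is fixed at shift 2, and drill can't share a shift with press.
So drill must be shift 1.

shift 1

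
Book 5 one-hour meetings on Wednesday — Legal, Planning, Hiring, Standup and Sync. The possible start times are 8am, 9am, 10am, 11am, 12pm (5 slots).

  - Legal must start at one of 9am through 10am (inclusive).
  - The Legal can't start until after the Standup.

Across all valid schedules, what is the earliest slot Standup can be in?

8am

Downstream work caps Standup at 9am.
Standup at 8am is achievable: Standup=8am; Legal=9am; Sync=8am; Hiring=8am; Planning=8am.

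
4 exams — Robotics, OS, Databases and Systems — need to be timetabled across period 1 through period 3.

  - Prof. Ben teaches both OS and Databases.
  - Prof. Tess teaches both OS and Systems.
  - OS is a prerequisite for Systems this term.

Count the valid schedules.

18

Splitting on Robotics: it can be period 1 (6), period 2 (6), period 3 (6). Listing each branch's schedules as (OS, Databases, Systems) by period number:
Robotics=period 1: (1,2,2) (1,2,3) (1,3,2) (1,3,3) (2,1,3) (2,3,3) — 6.
Robotics=period 2: (1,2,2) (1,2,3) (1,3,2) (1,3,3) (2,1,3) (2,3,3) — 6.
Robotics=period 3: (1,2,2) (1,2,3) (1,3,2) (1,3,3) (2,1,3) (2,3,3) — 6.
Summing: 6 + 6 + 6 = 18.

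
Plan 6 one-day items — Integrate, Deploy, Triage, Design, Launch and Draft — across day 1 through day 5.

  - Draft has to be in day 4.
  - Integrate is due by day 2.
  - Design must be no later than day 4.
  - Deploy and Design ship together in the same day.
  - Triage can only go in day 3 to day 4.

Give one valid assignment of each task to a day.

Draft in day 4, Design in day 1, Launch in day 1, Integrate in day 1, Deploy in day 1, Triage in day 3

Checking: Deploy = Design = day 1; Design=day 1 in [day 1,day 4]; Integrate=day 1 in [day 1,day 2]; Draft=day 4 in [day 4,day 4]; Triage=day 3 in [day 3,day 4].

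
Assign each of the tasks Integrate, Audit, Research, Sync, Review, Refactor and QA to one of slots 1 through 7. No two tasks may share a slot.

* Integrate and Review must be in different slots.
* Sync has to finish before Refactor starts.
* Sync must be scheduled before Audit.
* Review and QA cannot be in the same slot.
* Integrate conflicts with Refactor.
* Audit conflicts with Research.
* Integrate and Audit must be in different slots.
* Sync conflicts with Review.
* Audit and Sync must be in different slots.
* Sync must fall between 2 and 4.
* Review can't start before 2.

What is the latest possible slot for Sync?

4

Sync is available from 2; Sync's own window allows nothing later than 4.
Sync at 4 is achievable: Research=3, QA=7, Review=2, Refactor=6, Audit=5, Sync=4, Integrate=1.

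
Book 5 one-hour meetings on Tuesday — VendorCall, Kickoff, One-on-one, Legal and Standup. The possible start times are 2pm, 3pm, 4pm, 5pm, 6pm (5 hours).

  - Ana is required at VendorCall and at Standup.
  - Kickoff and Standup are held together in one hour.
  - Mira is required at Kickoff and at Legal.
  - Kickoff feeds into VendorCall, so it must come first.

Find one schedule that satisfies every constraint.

Standup in 2pm; Legal in 3pm; One-on-one in 2pm; VendorCall in 3pm; Kickoff in 2pm

Checking: Kickoff(2pm) before VendorCall(3pm); VendorCall(3pm) != Standup(2pm); Kickoff(2pm) != Legal(3pm); Kickoff = Standup = 2pm.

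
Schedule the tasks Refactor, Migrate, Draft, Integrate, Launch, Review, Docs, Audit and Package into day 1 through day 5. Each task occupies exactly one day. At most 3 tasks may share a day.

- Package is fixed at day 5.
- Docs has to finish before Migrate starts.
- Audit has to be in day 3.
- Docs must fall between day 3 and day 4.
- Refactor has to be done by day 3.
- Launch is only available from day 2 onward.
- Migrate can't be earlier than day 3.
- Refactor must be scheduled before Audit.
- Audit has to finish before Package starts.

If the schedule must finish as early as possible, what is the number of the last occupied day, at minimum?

day 5

The precedence chain requires at least 3 distinct days.
With at most 3 per day and 9 tasks, at least 3 days are needed.
Package can't be placed before day 5, so the schedule must run through at least day 5.
5 works (last occupied day: day 5): for example Package in day 5; Integrate in day 1; Docs in day 3; Review in day 2; Audit in day 3; Migrate in day 4; Launch in day 2; Draft in day 1; Refactor in day 1.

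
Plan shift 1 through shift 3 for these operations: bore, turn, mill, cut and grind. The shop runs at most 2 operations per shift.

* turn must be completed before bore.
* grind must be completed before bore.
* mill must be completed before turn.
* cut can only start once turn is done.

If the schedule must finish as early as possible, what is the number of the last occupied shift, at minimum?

The precedence chain requires at least 3 distinct shifts.
With at most 2 per shift and 5 operations, at least 3 shifts are needed.
3 works (last occupied shift: shift 3): for example cut -> shift 3, turn -> shift 2, bore -> shift 3, mill -> shift 1, grind -> shift 1.

3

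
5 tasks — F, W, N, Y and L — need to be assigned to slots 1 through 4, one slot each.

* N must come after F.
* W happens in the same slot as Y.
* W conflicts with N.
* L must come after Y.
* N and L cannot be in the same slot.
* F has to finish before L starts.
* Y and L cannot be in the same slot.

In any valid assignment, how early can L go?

2

Precedence pushes L to at least 2.
L at 2 is achievable: N in 3, F in 1, Y in 1, W in 1, L in 2.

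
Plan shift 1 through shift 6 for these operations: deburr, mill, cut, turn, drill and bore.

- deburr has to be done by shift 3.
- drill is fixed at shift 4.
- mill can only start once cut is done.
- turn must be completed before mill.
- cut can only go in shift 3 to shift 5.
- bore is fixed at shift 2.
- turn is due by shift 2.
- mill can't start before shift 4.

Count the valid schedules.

Splitting on deburr: it can be shift 1 (12), shift 2 (12), shift 3 (12). Listing each branch's schedules as (mill, cut, turn, drill, bore) by shift number:
deburr=shift 1: (4,3,1,4,2) (4,3,2,4,2) (5,3,1,4,2) (5,3,2,4,2) (5,4,1,4,2) (5,4,2,4,2) (6,3,1,4,2) (6,3,2,4,2) (6,4,1,4,2) (6,4,2,4,2) (6,5,1,4,2) (6,5,2,4,2) — 12.
deburr=shift 2: (4,3,1,4,2) (4,3,2,4,2) (5,3,1,4,2) (5,3,2,4,2) (5,4,1,4,2) (5,4,2,4,2) (6,3,1,4,2) (6,3,2,4,2) (6,4,1,4,2) (6,4,2,4,2) (6,5,1,4,2) (6,5,2,4,2) — 12.
deburr=shift 3: (4,3,1,4,2) (4,3,2,4,2) (5,3,1,4,2) (5,3,2,4,2) (5,4,1,4,2) (5,4,2,4,2) (6,3,1,4,2) (6,3,2,4,2) (6,4,1,4,2) (6,4,2,4,2) (6,5,1,4,2) (6,5,2,4,2) — 12.
Summing: 12 + 12 + 12 = 36.

36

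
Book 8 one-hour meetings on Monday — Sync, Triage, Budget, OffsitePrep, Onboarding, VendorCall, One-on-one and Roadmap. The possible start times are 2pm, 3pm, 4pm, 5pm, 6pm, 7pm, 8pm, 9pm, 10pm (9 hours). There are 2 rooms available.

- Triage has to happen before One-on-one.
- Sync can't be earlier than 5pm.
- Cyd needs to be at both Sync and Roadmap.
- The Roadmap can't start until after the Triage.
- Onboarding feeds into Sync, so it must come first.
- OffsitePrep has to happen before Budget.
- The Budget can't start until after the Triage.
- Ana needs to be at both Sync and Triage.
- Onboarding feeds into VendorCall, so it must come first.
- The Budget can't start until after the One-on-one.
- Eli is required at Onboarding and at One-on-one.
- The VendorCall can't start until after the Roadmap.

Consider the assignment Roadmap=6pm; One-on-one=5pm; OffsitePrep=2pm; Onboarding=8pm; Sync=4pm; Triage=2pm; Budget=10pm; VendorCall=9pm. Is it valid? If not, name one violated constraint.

Onboarding feeds into Sync, so it must come first — violated.
Ana needs to be at both Sync and Triage — holds.
The Budget can't start until after the One-on-one — holds.
The Roadmap can't start until after the Triage — holds.
Onboarding feeds into VendorCall, so it must come first — holds.
Eli is required at Onboarding and at One-on-one — holds.
The Budget can't start until after the Triage — holds.
Cyd needs to be at both Sync and Roadmap — holds.
OffsitePrep has to happen before Budget — holds.
There are 2 rooms available — holds.
The VendorCall can't start until after the Roadmap — holds.
Sync can't be earlier than 5pm — violated.
Triage has to happen before One-on-one — holds.

No — it violates: Sync can't be earlier than 5pm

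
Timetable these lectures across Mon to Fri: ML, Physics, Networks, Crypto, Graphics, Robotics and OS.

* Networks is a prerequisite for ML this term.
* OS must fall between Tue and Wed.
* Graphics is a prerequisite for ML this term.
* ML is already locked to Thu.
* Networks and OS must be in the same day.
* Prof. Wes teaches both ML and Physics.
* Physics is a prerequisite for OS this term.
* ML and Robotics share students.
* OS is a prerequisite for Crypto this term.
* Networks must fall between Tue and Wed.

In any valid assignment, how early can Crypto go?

Precedence pushes Crypto to at least Wed.
Crypto at Wed is achievable: OS -> Tue; ML -> Thu; Robotics -> Mon; Physics -> Mon; Crypto -> Wed; Networks -> Tue; Graphics -> Mon.

Wed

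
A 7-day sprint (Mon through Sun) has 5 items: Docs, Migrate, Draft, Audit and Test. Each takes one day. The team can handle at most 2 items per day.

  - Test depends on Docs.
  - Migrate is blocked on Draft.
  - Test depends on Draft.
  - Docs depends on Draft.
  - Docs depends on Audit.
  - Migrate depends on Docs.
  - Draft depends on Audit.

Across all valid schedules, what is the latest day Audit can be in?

Downstream work caps Audit at Thu.
Audit at Thu is achievable: Draft -> Fri; Migrate -> Sun; Docs -> Sat; Test -> Sun; Audit -> Thu.

Thu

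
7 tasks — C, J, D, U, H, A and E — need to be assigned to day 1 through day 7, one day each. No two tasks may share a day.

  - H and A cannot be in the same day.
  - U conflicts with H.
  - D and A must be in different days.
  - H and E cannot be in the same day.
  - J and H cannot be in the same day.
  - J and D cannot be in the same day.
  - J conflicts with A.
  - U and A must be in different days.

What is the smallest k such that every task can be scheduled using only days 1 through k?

7

With at most 1 per day and 7 tasks, at least 7 days are needed.
7 works (last occupied day: day 7): for example E in day 7, C in day 1, D in day 3, U in day 4, J in day 2, A in day 6, H in day 5.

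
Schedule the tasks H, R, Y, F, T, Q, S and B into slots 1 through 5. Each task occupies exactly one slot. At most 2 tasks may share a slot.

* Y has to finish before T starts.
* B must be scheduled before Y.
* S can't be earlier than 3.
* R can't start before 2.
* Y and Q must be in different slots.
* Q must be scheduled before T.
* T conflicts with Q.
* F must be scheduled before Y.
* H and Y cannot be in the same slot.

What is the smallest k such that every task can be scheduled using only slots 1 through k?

4 slots

The precedence chain requires at least 3 distinct slots.
With at most 2 per slot and 8 tasks, at least 4 slots are needed.
4 works (last occupied slot: 4): for example F in 1; S in 3; Y in 2; T in 4; R in 2; H in 4; Q in 3; B in 1.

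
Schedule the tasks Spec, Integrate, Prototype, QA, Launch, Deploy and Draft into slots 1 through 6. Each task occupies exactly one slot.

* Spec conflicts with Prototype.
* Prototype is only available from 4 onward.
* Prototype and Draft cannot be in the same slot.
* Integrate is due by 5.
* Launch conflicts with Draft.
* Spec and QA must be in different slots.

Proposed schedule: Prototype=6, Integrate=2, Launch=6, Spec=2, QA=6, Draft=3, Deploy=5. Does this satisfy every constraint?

Valid

Spec conflicts with Prototype — holds.
Integrate is due by 5 — holds.
Launch conflicts with Draft — holds.
Spec and QA must be in different slots — holds.
Prototype and Draft cannot be in the same slot — holds.
Prototype is only available from 4 onward — holds.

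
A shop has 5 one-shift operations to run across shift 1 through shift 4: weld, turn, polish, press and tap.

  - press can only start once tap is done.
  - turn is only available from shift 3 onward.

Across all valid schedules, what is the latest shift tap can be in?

Downstream work caps tap at shift 3.
tap at shift 3 is achievable: tap=shift 3, press=shift 4, polish=shift 1, turn=shift 3, weld=shift 1.

shift 3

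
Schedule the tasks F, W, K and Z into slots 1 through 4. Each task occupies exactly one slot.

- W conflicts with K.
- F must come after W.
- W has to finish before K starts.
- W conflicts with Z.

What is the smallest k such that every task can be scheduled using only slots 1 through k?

The precedence chain requires at least 2 distinct slots.
2 works (last occupied slot: 2): for example K -> 2, F -> 2, Z -> 2, W -> 1.

2 slots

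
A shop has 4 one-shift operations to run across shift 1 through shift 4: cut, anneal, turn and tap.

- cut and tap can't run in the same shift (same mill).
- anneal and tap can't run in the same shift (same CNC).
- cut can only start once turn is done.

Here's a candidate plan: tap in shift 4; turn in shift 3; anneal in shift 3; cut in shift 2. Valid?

Invalid. cut can only start once turn is done.

cut and tap can't run in the same shift (same mill) — holds.
cut can only start once turn is done — violated.
anneal and tap can't run in the same shift (same CNC) — holds.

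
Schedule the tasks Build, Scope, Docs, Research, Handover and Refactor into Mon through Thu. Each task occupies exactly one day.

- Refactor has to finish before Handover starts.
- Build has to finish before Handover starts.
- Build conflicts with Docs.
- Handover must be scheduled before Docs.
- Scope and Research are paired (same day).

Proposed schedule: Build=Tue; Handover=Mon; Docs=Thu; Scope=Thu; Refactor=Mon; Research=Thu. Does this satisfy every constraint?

No. Build has to finish before Handover starts is not satisfied.

Refactor has to finish before Handover starts — violated.
Build has to finish before Handover starts — violated.
Handover must be scheduled before Docs — holds.
Build conflicts with Docs — holds.
Scope and Research are paired (same day) — holds.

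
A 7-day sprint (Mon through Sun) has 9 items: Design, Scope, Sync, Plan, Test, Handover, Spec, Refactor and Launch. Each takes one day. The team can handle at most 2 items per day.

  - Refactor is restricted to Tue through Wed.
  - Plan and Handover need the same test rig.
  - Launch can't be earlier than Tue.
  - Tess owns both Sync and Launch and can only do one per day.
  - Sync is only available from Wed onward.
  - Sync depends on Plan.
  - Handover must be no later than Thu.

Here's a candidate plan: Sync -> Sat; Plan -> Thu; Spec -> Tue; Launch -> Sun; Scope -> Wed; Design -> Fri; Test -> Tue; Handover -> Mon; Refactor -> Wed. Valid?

Plan and Handover need the same test rig — holds.
Refactor is restricted to Tue through Wed — holds.
Launch can't be earlier than Tue — holds.
Tess owns both Sync and Launch and can only do one per day — holds.
The team can handle at most 2 items per day — holds.
Sync is only available from Wed onward — holds.
Handover must be no later than Thu — holds.
Sync depends on Plan — holds.

Valid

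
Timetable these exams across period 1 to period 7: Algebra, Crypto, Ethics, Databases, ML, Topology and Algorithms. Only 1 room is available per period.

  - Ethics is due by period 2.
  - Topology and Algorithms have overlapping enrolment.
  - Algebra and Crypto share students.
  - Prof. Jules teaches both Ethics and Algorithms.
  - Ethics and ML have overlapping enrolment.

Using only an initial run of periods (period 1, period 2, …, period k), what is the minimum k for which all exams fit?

With at most 1 per period and 7 exams, at least 7 periods are needed.
7 works (last occupied period: period 7): for example Algebra -> period 2; ML -> period 5; Algorithms -> period 7; Ethics -> period 1; Crypto -> period 3; Topology -> period 6; Databases -> period 4.

7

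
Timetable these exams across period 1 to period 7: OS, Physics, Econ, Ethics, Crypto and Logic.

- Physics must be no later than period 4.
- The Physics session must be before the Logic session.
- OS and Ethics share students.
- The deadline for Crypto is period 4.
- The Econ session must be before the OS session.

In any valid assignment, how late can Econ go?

Downstream work caps Econ at period 6.
Econ at period 6 is achievable: OS=period 7; Physics=period 1; Ethics=period 1; Econ=period 6; Crypto=period 1; Logic=period 2.

period 6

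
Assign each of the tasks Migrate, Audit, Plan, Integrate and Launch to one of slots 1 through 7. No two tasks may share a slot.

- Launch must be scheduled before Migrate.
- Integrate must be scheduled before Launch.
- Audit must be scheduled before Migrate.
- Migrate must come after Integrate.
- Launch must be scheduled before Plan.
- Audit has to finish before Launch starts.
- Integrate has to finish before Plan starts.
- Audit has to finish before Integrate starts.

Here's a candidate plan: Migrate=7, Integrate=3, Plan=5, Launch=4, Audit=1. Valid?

Launch must be scheduled before Migrate — holds.
Integrate has to finish before Plan starts — holds.
Migrate must come after Integrate — holds.
Integrate must be scheduled before Launch — holds.
Audit has to finish before Launch starts — holds.
Audit must be scheduled before Migrate — holds.
No two tasks may share a slot — holds.
Launch must be scheduled before Plan — holds.
Audit has to finish before Integrate starts — holds.

Yes, all constraints hold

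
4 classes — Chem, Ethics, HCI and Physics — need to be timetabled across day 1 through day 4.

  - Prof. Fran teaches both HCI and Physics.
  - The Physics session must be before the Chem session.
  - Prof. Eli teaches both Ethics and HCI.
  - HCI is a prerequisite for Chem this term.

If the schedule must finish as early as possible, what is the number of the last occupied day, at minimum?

The precedence chain requires at least 2 distinct days.
Could 2 days be enough, i.e. nothing placed later than day 2? No: Chem must come after Physics (at day 1 or later) → {day 2}; Physics must come before Chem (at day 2 or earlier) → {day 1}; HCI must come before Chem (at day 2 or earlier) → {day 1}; Physics can't share with HCI (day 1) → nothing is left.
So 2 days is not enough.
3 works (last occupied day: day 3): for example Ethics=day 2; Physics=day 2; Chem=day 3; HCI=day 1.

3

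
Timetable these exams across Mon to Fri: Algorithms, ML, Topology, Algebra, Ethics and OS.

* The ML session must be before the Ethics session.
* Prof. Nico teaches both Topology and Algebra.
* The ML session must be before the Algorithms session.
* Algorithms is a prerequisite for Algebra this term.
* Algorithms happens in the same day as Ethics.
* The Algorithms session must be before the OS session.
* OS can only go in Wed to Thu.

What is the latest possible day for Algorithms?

Wed

Precedence pushes Algorithms to at least Tue; downstream work caps Algorithms at Wed.
Algorithms at Wed is achievable: OS -> Thu, Algebra -> Thu, Topology -> Mon, ML -> Mon, Algorithms -> Wed, Ethics -> Wed.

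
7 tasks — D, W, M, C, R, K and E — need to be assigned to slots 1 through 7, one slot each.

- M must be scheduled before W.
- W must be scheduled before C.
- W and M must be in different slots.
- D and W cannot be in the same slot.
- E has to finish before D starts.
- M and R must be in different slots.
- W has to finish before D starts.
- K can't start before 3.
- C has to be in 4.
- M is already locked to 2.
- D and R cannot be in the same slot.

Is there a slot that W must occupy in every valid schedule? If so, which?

M is fixed at 2 and must come before W, so W is at least 3.
C is fixed at 4 and must come after W, so W is at most 3.
So W must be 3.

3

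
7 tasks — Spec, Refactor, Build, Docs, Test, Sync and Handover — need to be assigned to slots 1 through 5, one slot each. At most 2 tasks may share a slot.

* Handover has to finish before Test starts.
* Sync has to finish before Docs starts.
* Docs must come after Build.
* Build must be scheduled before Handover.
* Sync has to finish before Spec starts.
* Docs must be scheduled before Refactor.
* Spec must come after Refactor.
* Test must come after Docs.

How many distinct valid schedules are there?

34

Splitting on Spec: it can be 4 (6), 5 (28). Listing each branch's schedules as (Refactor, Build, Docs, Test, Sync, Handover):
Spec=4: (3,1,2,3,1,2) (3,1,2,4,1,2) (3,1,2,4,1,3) (3,1,2,5,1,2) (3,1,2,5,1,3) (3,1,2,5,1,4) — 6.
Spec=5: (3,1,2,3,1,2) (3,1,2,4,1,2) (3,1,2,4,1,3) (3,1,2,5,1,2) (3,1,2,5,1,3) (3,1,2,5,1,4) (4,1,2,3,1,2) (4,1,2,4,1,2) (4,1,2,4,1,3) (4,1,2,5,1,2) (4,1,2,5,1,3) (4,1,2,5,1,4) (4,1,3,4,1,2) (4,1,3,4,1,3) (4,1,3,4,2,2) (4,1,3,4,2,3) (4,1,3,5,1,2) (4,1,3,5,1,3) (4,1,3,5,1,4) (4,1,3,5,2,2) (4,1,3,5,2,3) (4,1,3,5,2,4) (4,2,3,4,1,3) (4,2,3,4,2,3) (4,2,3,5,1,3) (4,2,3,5,1,4) (4,2,3,5,2,3) (4,2,3,5,2,4) — 28.
Summing: 6 + 28 = 34.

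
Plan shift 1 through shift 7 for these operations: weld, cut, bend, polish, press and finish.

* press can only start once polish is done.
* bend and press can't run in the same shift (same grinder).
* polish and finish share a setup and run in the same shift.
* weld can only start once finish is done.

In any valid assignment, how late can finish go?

Downstream work caps finish at shift 6.
finish at shift 6 is achievable: weld=shift 7, bend=shift 1, press=shift 7, finish=shift 6, polish=shift 6, cut=shift 1.

shift 6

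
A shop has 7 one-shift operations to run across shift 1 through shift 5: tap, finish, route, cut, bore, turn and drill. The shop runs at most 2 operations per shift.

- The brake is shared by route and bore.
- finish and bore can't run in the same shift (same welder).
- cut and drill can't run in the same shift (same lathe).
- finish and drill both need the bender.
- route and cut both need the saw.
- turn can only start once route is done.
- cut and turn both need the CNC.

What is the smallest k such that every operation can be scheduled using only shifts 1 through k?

The precedence chain requires at least 2 distinct shifts.
With at most 2 per shift and 7 operations, at least 4 shifts are needed.
4 works (last occupied shift: shift 4): for example bore in shift 3; tap in shift 1; route in shift 1; finish in shift 2; drill in shift 4; turn in shift 2; cut in shift 3.

4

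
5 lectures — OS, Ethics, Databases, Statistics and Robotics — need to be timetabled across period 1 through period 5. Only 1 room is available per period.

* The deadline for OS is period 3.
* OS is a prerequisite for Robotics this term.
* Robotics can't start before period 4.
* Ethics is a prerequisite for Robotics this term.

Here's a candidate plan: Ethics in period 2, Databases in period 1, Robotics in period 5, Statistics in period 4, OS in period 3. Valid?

Yes, all constraints hold

Ethics is a prerequisite for Robotics this term — holds.
Robotics can't start before period 4 — holds.
The deadline for OS is period 3 — holds.
OS is a prerequisite for Robotics this term — holds.
Only 1 room is available per period — holds.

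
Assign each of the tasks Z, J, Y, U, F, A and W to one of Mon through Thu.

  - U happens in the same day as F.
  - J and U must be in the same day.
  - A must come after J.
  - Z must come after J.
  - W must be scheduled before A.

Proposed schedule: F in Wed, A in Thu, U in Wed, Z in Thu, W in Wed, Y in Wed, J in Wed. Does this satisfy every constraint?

Z must come after J — holds.
U happens in the same day as F — holds.
J and U must be in the same day — holds.
A must come after J — holds.
W must be scheduled before A — holds.

Yes, all constraints hold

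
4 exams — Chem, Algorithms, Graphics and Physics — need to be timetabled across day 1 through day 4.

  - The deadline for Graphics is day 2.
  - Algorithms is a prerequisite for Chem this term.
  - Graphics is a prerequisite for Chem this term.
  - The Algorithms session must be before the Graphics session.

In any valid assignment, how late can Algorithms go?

day 1

Downstream work caps Algorithms at day 1.
Algorithms at day 1 is achievable: Graphics=day 2, Chem=day 3, Algorithms=day 1, Physics=day 1.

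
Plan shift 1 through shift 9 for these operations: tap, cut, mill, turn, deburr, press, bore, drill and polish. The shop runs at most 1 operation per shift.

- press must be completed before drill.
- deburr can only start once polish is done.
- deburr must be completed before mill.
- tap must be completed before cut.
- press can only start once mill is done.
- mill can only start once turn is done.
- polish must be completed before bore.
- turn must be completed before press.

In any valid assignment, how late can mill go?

shift 7

Precedence pushes mill to at least shift 3; downstream work caps mill at shift 7.
mill at shift 7 is achievable: mill -> shift 7; bore -> shift 6; turn -> shift 1; drill -> shift 9; press -> shift 8; tap -> shift 4; cut -> shift 5; deburr -> shift 3; polish -> shift 2.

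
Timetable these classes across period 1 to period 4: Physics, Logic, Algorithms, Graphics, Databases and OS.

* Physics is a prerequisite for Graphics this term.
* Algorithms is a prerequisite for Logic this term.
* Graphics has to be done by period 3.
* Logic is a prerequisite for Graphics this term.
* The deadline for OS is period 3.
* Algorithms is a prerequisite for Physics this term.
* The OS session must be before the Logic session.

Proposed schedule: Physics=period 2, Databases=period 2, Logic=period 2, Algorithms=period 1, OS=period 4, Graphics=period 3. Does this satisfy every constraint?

Algorithms is a prerequisite for Logic this term — holds.
Algorithms is a prerequisite for Physics this term — holds.
Logic is a prerequisite for Graphics this term — holds.
The OS session must be before the Logic session — violated.
Graphics has to be done by period 3 — holds.
Physics is a prerequisite for Graphics this term — holds.
The deadline for OS is period 3 — violated.

No — it violates: The deadline for OS is period 3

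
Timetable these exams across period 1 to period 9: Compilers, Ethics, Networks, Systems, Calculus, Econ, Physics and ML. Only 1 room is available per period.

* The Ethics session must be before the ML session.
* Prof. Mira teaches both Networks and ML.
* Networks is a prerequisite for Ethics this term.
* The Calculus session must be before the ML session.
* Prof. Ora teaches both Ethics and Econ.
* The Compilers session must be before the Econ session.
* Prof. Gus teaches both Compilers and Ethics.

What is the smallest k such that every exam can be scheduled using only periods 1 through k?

The precedence chain requires at least 3 distinct periods.
With at most 1 per period and 8 exams, at least 8 periods are needed.
8 works (last occupied period: period 8): for example Calculus in period 3, Compilers in period 5, Physics in period 8, Systems in period 7, Ethics in period 2, Econ in period 6, Networks in period 1, ML in period 4.

8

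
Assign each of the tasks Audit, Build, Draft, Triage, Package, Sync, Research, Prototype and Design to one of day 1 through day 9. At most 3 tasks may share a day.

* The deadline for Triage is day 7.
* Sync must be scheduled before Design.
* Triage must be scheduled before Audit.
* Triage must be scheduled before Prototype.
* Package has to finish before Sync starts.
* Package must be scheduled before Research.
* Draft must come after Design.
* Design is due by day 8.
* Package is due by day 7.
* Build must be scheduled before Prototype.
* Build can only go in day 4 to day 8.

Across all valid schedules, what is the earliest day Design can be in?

Precedence pushes Design to at least day 3; Design's own window allows nothing later than day 8.
Design at day 3 is achievable: Research -> day 2; Triage -> day 1; Draft -> day 4; Design -> day 3; Audit -> day 2; Package -> day 1; Sync -> day 2; Build -> day 4; Prototype -> day 5.

day 3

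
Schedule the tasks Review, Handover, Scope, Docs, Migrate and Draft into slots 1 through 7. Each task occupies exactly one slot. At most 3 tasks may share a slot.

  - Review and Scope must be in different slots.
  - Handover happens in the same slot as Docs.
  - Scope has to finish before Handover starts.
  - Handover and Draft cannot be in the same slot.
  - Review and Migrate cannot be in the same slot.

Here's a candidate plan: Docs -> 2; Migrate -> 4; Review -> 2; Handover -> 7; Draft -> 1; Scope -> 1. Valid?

Review and Migrate cannot be in the same slot — holds.
Handover happens in the same slot as Docs — violated.
At most 3 tasks may share a slot — holds.
Handover and Draft cannot be in the same slot — holds.
Review and Scope must be in different slots — holds.
Scope has to finish before Handover starts — holds.

No. Handover happens in the same slot as Docs is not satisfied.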